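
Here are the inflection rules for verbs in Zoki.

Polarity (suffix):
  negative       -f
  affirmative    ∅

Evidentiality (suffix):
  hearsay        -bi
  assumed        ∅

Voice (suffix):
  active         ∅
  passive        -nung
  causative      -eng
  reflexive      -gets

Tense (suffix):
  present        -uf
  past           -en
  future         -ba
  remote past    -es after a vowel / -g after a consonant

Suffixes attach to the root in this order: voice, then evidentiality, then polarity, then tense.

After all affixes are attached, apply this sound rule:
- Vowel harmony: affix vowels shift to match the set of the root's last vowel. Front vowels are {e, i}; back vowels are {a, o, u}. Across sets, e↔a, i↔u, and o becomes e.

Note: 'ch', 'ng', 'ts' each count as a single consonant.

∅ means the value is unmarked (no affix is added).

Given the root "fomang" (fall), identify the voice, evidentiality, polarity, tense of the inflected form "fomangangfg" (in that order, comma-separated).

causative, assumed, negative, remote past

Segment: fomang-eng-f-g.
voice: -eng → causative.
evidentiality: ∅ → assumed.
polarity: -f → negative.
tense: -es/g → remote past.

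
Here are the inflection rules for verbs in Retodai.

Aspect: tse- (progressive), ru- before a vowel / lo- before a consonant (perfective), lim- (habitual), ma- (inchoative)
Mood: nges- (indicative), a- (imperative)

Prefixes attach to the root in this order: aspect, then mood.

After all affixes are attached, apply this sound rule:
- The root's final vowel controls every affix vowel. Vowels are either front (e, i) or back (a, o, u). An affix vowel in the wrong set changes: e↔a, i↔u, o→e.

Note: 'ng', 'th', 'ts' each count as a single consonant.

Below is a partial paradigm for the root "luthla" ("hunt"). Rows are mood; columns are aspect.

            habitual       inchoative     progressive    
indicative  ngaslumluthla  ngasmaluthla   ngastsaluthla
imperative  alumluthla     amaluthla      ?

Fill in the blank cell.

Attach aspect progressive tse- → tseluthla.
Attach mood imperative a- → atseluthla.
Apply vowel harmony: atseluthla → atsaluthla.

atsaluthla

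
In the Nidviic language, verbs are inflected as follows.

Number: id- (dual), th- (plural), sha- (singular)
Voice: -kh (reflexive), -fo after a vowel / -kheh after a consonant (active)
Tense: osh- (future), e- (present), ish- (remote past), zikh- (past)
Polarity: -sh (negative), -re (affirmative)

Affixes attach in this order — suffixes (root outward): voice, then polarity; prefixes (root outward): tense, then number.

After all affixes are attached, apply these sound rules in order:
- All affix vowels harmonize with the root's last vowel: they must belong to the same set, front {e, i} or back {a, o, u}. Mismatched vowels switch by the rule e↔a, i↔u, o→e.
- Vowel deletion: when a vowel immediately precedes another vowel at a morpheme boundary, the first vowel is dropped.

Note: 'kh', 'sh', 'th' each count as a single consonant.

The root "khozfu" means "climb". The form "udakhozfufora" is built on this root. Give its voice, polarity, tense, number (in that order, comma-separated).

Segment: id-e-khozfu-fo-re.
voice: -fo/kheh → active.
polarity: -re → affirmative.
tense: e- → present.
number: id- → dual.

active, affirmative, present, dual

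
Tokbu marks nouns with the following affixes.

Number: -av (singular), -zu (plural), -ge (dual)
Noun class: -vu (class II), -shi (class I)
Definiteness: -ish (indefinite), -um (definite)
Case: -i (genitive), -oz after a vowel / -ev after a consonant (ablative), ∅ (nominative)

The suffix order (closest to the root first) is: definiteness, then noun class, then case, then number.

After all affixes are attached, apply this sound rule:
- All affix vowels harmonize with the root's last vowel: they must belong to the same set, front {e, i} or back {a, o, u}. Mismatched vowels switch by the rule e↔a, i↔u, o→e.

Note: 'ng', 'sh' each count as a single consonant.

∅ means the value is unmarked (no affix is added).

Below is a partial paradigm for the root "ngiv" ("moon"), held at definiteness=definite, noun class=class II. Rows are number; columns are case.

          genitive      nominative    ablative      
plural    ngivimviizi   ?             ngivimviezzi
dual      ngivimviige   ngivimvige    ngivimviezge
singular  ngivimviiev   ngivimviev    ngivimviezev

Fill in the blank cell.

Attach definiteness definite -um → ngivum.
Attach noun class class II -vu → ngivumvu.
case = nominative: zero marking, form stays ngivumvu.
Attach number plural -zu → ngivumvuzu.
Apply vowel harmony: ngivumvuzu → ngivimvizi.

ngivimvizi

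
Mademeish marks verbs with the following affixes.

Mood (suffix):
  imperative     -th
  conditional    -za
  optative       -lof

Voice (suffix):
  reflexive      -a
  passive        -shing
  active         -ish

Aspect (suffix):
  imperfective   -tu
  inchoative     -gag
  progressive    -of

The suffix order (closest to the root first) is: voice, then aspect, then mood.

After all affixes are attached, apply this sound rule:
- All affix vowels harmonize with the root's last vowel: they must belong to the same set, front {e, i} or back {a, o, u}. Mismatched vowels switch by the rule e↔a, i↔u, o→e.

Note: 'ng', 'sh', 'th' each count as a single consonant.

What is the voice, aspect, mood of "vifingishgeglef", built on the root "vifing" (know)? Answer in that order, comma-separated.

Segment: vifing-ish-gag-lof.
voice: -ish → active.
aspect: -gag → inchoative.
mood: -lof → optative.

active, inchoative, optative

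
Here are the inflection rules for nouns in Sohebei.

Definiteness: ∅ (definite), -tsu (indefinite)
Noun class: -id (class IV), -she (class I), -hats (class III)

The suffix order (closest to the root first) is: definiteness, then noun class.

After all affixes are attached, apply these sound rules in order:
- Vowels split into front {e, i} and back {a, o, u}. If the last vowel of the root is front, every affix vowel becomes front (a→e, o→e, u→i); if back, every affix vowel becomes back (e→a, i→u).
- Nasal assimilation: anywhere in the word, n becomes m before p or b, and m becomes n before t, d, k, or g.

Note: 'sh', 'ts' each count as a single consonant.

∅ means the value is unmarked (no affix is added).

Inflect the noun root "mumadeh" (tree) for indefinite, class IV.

Attach definiteness indefinite -tsu → mumadehtsu.
Attach noun class class IV -id → mumadehtsuid.
Apply vowel harmony: mumadehtsuid → mumadehtsiid.
Nasal assimilation: no change.

mumadehtsiid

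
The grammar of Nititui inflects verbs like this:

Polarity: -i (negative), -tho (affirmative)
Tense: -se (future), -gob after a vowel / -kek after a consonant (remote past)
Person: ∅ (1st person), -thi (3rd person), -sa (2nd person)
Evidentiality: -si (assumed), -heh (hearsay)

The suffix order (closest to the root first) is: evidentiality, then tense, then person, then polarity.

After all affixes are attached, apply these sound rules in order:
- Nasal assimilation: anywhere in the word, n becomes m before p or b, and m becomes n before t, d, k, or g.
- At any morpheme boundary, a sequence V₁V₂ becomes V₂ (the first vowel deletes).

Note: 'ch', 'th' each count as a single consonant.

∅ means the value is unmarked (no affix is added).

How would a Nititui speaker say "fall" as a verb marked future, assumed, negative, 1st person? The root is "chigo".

Attach evidentiality assumed -si → chigosi.
Attach tense future -se → chigosise.
person = 1st person: zero marking, form stays chigosise.
Attach polarity negative -i → chigosisei.
Nasal assimilation: no change.
Apply vowel deletion: chigosisei → chigosisi.

chigosisi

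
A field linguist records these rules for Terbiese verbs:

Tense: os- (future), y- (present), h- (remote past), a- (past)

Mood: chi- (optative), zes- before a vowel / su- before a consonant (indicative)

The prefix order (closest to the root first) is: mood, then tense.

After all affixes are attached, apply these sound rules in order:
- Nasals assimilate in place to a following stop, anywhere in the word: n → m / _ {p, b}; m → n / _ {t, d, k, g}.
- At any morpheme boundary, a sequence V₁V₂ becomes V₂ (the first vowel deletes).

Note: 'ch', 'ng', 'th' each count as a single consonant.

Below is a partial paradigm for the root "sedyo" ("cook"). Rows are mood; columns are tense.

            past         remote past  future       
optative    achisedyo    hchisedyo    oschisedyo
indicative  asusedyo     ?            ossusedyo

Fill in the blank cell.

Attach mood indicative su- (before consonant 's') → susedyo.
Attach tense remote past h- → hsusedyo.
Nasal assimilation: no change.
Vowel deletion: no change.

hsusedyo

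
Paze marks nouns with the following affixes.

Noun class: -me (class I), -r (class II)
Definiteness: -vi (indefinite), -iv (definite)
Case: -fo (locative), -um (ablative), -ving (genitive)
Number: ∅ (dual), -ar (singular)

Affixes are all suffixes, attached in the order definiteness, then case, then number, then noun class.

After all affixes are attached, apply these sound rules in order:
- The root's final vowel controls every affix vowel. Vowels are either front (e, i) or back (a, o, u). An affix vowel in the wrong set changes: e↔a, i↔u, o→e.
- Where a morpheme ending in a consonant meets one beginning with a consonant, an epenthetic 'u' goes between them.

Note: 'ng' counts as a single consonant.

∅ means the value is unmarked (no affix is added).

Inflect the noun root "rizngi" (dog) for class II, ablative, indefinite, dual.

rizngiviimur

Attach definiteness indefinite -vi → rizngivi.
Attach case ablative -um → rizngivium.
number = dual: zero marking, form stays rizngivium.
Attach noun class class II -r → rizngiviumr.
Apply vowel harmony: rizngiviumr → rizngiviimr.
Apply epenthesis: rizngiviimr → rizngiviimur.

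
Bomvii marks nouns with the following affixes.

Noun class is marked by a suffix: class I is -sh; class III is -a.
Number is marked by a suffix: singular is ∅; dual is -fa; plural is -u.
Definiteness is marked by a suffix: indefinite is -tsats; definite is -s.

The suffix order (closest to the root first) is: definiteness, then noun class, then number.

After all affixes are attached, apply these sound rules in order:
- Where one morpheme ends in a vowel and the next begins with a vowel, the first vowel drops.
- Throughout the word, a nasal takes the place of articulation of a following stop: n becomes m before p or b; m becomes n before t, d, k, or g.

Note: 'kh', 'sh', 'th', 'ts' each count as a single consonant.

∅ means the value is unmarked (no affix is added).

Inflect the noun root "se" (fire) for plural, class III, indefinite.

Attach definiteness indefinite -tsats → setsats.
Attach noun class class III -a → setsatsa.
Attach number plural -u → setsatsau.
Apply vowel deletion: setsatsau → setsatsu.
Nasal assimilation: no change.

setsatsu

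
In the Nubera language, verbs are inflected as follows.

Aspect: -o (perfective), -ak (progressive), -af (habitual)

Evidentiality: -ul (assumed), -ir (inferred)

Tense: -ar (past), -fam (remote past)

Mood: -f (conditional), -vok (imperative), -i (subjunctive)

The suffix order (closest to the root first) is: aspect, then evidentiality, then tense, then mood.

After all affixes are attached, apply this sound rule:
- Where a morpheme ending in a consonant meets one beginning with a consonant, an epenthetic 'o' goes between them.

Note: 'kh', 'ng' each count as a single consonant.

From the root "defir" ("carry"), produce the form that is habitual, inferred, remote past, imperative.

defirafirofamovok

Attach aspect habitual -af → defiraf.
Attach evidentiality inferred -ir → defirafir.
Attach tense remote past -fam → defirafirfam.
Attach mood imperative -vok → defirafirfamvok.
Apply epenthesis: defirafirfamvok → defirafirofamovok.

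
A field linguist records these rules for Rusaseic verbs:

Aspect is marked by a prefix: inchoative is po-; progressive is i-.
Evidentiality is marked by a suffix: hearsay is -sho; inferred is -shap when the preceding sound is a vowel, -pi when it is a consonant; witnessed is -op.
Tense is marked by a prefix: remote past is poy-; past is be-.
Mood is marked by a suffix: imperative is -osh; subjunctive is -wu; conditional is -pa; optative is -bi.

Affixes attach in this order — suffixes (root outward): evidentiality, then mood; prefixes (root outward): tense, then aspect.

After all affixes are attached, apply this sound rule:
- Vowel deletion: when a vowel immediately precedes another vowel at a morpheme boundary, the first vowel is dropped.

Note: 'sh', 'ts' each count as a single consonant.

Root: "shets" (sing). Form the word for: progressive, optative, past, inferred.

Attach tense past be- → beshets.
Attach evidentiality inferred -pi (after consonant 'ts') → beshetspi.
Attach mood optative -bi → beshetspibi.
Attach aspect progressive i- → ibeshetspibi.
Vowel deletion: no change.

ibeshetspibi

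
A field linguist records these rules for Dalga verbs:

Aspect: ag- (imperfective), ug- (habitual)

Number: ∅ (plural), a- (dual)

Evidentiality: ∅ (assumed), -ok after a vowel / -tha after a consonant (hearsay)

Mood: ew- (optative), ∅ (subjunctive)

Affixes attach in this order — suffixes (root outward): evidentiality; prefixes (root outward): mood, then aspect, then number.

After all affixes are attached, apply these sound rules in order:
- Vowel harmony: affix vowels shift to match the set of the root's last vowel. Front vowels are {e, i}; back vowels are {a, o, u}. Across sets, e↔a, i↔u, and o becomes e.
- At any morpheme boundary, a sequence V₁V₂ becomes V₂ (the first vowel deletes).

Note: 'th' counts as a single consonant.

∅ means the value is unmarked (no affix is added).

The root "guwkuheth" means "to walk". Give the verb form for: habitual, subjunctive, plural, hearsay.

mood = subjunctive: zero marking, form stays guwkuheth.
Attach aspect habitual ug- → ugguwkuheth.
number = plural: zero marking, form stays ugguwkuheth.
Attach evidentiality hearsay -tha (after consonant 'th') → ugguwkuheththa.
Apply vowel harmony: ugguwkuheththa → igguwkuheththe.
Vowel deletion: no change.

igguwkuheththe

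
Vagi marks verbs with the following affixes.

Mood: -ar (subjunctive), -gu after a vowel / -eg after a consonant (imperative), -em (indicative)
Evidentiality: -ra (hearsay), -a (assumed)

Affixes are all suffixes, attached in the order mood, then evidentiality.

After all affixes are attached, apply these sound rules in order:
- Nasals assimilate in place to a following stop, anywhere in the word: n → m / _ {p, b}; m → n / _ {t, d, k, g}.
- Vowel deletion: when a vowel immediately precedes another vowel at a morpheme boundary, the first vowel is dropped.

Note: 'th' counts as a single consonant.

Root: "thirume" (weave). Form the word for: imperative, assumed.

thirumega

Attach mood imperative -gu (after vowel 'e') → thirumegu.
Attach evidentiality assumed -a → thirumegua.
Nasal assimilation: no change.
Apply vowel deletion: thirumegua → thirumega.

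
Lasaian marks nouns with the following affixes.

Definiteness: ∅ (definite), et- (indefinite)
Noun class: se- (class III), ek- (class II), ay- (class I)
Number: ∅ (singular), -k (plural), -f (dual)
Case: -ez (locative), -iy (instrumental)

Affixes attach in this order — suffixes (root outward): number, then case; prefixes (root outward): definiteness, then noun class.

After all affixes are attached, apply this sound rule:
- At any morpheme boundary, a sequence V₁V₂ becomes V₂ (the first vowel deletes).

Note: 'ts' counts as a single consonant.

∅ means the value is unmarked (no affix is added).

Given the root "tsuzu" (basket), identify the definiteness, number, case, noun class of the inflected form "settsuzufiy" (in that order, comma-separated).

indefinite, dual, instrumental, class III

Segment: se-et-tsuzu-f-iy.
definiteness: et- → indefinite.
number: -f → dual.
case: -iy → instrumental.
noun class: se- → class III.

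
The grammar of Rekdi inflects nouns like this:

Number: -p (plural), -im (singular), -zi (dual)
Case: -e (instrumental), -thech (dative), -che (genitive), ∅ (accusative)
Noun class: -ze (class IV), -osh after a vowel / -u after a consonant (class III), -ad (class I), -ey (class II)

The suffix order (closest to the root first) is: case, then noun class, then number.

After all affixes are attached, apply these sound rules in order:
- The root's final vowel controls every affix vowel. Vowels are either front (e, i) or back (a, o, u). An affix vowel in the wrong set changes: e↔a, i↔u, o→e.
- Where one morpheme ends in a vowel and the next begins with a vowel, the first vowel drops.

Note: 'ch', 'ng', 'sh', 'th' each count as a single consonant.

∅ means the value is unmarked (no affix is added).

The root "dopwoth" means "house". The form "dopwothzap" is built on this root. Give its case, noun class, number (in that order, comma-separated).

accusative, class IV, plural

Segment: dopwoth-ze-p.
case: ∅ → accusative.
noun class: -ze → class IV.
number: -p → plural.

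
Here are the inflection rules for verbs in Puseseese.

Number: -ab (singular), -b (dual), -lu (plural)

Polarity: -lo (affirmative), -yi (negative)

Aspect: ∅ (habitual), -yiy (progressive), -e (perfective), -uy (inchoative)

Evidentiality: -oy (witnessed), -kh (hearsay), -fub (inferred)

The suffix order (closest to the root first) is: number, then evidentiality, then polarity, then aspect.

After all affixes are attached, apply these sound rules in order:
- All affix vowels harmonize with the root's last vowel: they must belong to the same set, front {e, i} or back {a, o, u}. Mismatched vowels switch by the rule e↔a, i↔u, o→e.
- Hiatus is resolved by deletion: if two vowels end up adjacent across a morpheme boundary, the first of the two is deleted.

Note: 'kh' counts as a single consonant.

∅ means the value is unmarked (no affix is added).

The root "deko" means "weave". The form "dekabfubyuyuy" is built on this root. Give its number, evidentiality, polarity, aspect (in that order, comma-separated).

singular, inferred, negative, progressive

Segment: deko-ab-fub-yi-yiy.
number: -ab → singular.
evidentiality: -fub → inferred.
polarity: -yi → negative.
aspect: -yiy → progressive.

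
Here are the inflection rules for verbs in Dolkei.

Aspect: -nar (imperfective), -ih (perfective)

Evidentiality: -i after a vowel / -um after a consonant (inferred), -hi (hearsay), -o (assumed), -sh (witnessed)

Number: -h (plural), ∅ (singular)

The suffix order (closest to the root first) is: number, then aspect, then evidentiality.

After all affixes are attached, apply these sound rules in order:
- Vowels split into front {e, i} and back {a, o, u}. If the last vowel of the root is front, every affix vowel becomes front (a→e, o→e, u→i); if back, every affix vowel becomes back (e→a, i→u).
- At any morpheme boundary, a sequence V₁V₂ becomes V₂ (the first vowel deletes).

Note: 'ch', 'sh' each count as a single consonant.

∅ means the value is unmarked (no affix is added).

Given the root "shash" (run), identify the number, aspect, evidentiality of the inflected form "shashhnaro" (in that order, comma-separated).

Segment: shash-h-nar-o.
number: -h → plural.
aspect: -nar → imperfective.
evidentiality: -o → assumed.

plural, imperfective, assumed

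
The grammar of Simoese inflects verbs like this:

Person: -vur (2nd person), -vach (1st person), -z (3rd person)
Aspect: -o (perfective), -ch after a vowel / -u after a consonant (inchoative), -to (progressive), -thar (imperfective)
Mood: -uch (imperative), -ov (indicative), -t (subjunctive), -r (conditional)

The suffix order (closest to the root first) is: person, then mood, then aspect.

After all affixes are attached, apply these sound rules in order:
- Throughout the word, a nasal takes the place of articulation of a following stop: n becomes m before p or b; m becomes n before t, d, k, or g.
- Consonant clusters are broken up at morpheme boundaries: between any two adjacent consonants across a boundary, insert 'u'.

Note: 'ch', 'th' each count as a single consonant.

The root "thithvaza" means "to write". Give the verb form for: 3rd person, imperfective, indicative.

thithvazazovuthar

Attach person 3rd person -z → thithvazaz.
Attach mood indicative -ov → thithvazazov.
Attach aspect imperfective -thar → thithvazazovthar.
Nasal assimilation: no change.
Apply epenthesis: thithvazazovthar → thithvazazovuthar.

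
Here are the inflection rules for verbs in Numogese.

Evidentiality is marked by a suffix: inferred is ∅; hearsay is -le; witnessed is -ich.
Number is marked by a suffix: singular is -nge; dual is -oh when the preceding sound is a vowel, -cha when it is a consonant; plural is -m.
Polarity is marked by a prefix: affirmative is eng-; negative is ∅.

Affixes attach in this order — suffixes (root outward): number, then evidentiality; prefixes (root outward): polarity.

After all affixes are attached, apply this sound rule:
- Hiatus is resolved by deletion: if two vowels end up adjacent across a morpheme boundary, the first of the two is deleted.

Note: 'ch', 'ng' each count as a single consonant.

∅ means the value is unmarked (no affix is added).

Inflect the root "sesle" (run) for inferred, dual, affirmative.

Attach number dual -oh (after vowel 'e') → sesleoh.
Attach polarity affirmative eng- → engsesleoh.
evidentiality = inferred: zero marking, form stays engsesleoh.
Apply vowel deletion: engsesleoh → engsesloh.

engsesloh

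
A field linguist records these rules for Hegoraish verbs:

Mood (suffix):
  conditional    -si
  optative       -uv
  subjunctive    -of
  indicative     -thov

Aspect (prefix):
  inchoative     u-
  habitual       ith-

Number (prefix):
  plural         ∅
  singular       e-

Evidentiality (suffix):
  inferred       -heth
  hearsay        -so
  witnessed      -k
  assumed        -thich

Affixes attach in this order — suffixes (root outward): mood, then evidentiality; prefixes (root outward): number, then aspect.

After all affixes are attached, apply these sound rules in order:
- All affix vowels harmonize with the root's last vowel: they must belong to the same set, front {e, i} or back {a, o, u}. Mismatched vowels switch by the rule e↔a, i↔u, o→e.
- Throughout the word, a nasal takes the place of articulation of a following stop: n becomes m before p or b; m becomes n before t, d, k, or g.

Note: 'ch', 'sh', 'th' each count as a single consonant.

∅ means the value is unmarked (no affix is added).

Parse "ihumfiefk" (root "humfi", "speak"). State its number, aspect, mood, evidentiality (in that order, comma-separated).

plural, inchoative, subjunctive, witnessed

Segment: u-humfi-of-k.
number: ∅ → plural.
aspect: u- → inchoative.
mood: -of → subjunctive.
evidentiality: -k → witnessed.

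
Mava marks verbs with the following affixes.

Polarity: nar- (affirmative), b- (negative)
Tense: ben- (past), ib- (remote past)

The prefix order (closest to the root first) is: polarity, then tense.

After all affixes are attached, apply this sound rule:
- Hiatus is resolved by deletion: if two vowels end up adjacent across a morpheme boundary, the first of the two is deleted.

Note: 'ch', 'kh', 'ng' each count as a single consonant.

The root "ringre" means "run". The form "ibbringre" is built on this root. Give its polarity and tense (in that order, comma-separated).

negative, remote past

Segment: ib-b-ringre.
polarity: b- → negative.
tense: ib- → remote past.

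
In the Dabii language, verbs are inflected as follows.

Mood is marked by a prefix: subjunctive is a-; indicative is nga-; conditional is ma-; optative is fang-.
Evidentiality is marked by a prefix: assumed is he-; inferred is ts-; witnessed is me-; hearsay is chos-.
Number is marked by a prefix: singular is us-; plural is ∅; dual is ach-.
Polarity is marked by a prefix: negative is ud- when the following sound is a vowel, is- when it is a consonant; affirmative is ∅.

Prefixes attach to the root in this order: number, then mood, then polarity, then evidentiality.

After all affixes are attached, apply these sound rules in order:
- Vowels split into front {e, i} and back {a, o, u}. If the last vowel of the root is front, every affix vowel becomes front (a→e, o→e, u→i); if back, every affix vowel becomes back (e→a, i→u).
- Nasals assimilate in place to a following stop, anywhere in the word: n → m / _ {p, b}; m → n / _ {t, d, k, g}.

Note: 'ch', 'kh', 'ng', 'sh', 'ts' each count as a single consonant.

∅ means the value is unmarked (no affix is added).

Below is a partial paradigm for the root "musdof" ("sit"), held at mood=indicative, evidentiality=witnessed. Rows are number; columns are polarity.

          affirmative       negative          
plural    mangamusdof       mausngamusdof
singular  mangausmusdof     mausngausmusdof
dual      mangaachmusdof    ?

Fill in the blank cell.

Attach number dual ach- → achmusdof.
Attach mood indicative nga- → ngaachmusdof.
Attach polarity negative is- (before consonant 'ng') → isngaachmusdof.
Attach evidentiality witnessed me- → meisngaachmusdof.
Apply vowel harmony: meisngaachmusdof → mausngaachmusdof.
Nasal assimilation: no change.

mausngaachmusdof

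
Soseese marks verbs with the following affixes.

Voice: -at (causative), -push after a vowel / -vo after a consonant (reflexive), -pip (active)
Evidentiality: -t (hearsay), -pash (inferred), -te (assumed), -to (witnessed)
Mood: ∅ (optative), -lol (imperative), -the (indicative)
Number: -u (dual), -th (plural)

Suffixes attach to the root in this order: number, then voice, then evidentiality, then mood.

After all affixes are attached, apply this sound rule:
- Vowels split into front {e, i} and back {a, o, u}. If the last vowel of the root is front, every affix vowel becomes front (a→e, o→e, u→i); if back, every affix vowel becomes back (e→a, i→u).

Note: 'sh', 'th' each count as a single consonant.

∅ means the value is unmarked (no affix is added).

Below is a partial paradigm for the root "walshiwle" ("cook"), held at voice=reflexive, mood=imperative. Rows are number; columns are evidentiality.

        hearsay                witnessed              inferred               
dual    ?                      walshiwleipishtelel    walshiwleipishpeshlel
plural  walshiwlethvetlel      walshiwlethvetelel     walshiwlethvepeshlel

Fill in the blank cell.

Attach number dual -u → walshiwleu.
Attach voice reflexive -push (after vowel 'u') → walshiwleupush.
Attach evidentiality hearsay -t → walshiwleupusht.
Attach mood imperative -lol → walshiwleupushtlol.
Apply vowel harmony: walshiwleupushtlol → walshiwleipishtlel.

walshiwleipishtlel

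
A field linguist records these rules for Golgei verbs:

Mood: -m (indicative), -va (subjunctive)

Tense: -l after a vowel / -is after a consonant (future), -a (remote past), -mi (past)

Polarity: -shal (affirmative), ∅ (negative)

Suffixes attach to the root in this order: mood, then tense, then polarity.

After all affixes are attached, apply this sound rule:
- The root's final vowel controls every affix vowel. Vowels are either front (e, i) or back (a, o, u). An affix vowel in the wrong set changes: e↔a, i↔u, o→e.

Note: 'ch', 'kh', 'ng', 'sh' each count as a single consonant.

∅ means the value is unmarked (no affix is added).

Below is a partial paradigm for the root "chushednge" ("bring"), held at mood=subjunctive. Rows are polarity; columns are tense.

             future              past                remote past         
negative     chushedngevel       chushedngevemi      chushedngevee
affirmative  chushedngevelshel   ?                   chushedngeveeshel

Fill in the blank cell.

Attach mood subjunctive -va → chushedngeva.
Attach tense past -mi → chushedngevami.
Attach polarity affirmative -shal → chushedngevamishal.
Apply vowel harmony: chushedngevamishal → chushedngevemishel.

chushedngevemishel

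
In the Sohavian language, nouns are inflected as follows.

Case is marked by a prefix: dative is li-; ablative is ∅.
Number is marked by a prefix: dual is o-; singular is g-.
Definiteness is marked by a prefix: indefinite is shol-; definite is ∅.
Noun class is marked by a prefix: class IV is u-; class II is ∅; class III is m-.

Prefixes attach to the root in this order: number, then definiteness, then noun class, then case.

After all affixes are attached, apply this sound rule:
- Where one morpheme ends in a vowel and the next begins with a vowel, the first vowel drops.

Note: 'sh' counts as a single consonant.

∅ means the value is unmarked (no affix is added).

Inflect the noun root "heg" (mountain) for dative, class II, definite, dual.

Attach number dual o- → oheg.
definiteness = definite: zero marking, form stays oheg.
noun class = class II: zero marking, form stays oheg.
Attach case dative li- → lioheg.
Apply vowel deletion: lioheg → loheg.

loheg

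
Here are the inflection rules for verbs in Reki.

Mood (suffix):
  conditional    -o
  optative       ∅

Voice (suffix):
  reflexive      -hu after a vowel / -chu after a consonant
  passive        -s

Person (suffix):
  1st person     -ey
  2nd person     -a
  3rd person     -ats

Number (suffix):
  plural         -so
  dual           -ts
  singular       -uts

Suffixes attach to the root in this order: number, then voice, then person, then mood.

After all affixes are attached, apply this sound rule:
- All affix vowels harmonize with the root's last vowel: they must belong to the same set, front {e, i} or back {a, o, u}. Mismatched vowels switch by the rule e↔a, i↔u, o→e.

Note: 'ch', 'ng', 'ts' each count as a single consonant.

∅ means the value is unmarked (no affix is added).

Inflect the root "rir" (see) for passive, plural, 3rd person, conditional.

rirsesetse

Attach number plural -so → rirso.
Attach voice passive -s → rirsos.
Attach person 3rd person -ats → rirsosats.
Attach mood conditional -o → rirsosatso.
Apply vowel harmony: rirsosatso → rirsesetse.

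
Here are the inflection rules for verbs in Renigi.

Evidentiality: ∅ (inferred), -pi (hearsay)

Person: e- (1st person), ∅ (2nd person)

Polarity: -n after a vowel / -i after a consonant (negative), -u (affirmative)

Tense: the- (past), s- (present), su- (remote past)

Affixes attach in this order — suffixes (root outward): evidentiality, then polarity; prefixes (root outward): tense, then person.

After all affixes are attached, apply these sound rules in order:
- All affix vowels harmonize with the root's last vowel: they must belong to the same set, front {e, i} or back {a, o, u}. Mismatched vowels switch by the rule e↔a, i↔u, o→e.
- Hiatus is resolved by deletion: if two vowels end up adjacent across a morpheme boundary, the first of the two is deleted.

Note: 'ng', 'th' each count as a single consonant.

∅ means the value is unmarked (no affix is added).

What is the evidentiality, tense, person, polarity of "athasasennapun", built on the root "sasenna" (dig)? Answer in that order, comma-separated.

Segment: e-the-sasenna-pi-n.
evidentiality: -pi → hearsay.
tense: the- → past.
person: e- → 1st person.
polarity: -n/i → negative.

hearsay, past, 1st person, negative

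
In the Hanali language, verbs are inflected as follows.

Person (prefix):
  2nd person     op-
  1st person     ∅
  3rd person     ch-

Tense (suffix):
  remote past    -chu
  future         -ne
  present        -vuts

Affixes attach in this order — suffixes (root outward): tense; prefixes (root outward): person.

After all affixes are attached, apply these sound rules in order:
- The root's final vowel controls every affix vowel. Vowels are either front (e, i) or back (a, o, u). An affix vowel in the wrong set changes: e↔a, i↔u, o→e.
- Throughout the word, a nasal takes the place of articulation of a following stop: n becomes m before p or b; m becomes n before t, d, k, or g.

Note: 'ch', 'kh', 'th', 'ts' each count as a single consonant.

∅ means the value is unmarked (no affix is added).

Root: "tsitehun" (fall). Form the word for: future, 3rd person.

chtsitehunna

Attach tense future -ne → tsitehunne.
Attach person 3rd person ch- → chtsitehunne.
Apply vowel harmony: chtsitehunne → chtsitehunna.
Nasal assimilation: no change.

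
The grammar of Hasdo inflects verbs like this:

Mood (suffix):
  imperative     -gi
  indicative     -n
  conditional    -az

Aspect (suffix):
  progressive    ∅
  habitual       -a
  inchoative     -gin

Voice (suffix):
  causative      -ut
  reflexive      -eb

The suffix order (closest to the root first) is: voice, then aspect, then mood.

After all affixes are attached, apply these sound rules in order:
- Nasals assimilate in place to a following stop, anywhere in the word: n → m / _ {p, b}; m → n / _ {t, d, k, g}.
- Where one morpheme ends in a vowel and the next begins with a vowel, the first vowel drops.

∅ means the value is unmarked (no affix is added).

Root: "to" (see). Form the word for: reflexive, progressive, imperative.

tebgi

Attach voice reflexive -eb → toeb.
aspect = progressive: zero marking, form stays toeb.
Attach mood imperative -gi → toebgi.
Nasal assimilation: no change.
Apply vowel deletion: toebgi → tebgi.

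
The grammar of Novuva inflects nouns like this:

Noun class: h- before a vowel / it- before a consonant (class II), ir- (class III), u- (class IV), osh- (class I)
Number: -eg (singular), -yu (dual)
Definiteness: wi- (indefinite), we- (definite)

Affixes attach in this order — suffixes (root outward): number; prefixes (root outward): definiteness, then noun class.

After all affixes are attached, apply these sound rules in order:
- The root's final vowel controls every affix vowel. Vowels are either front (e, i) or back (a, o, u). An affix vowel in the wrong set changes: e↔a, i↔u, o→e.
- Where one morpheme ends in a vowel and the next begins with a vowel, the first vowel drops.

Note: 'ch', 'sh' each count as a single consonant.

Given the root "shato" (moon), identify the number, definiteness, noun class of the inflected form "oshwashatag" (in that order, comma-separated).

singular, definite, class I

Segment: osh-we-shato-eg.
number: -eg → singular.
definiteness: we- → definite.
noun class: osh- → class I.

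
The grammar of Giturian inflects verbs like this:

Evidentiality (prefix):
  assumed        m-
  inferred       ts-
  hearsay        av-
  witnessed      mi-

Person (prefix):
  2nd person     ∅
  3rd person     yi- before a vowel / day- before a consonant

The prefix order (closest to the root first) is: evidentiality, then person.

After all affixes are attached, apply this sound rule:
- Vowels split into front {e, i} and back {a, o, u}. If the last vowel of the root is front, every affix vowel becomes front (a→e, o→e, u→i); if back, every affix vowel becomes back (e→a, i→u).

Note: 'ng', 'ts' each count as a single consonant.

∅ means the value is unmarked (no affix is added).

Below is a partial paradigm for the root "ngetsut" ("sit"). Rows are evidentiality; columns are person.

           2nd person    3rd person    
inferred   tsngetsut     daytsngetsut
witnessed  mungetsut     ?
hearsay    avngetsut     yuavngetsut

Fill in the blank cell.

daymungetsut

Attach evidentiality witnessed mi- → mingetsut.
Attach person 3rd person day- (before consonant 'm') → daymingetsut.
Apply vowel harmony: daymingetsut → daymungetsut.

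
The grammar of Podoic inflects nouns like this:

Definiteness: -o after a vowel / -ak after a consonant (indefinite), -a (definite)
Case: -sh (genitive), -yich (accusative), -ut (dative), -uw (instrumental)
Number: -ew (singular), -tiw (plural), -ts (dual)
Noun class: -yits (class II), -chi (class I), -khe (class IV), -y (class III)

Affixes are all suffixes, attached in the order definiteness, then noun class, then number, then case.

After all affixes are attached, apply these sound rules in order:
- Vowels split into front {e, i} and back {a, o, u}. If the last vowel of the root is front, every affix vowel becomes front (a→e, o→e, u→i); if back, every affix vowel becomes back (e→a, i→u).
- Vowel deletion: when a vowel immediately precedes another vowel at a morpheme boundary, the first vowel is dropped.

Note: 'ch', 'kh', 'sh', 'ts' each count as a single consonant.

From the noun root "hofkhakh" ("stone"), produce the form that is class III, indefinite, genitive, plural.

Attach definiteness indefinite -ak (after consonant 'kh') → hofkhakhak.
Attach noun class class III -y → hofkhakhaky.
Attach number plural -tiw → hofkhakhakytiw.
Attach case genitive -sh → hofkhakhakytiwsh.
Apply vowel harmony: hofkhakhakytiwsh → hofkhakhakytuwsh.
Vowel deletion: no change.

hofkhakhakytuwsh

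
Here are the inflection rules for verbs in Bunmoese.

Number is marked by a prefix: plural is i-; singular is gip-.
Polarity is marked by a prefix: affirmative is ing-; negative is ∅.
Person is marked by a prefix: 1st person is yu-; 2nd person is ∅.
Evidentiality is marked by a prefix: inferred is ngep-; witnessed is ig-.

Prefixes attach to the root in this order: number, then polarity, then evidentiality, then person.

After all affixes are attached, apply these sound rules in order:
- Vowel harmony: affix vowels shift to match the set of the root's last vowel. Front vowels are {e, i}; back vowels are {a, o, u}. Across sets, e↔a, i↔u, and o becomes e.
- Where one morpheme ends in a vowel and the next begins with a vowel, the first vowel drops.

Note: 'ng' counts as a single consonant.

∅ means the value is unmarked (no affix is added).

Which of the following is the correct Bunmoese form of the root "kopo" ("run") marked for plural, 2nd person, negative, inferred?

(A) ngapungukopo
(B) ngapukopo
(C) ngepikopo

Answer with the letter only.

B

Attach number plural i- → ikopo.
polarity = negative: zero marking, form stays ikopo.
Attach evidentiality inferred ngep- → ngepikopo.
person = 2nd person: zero marking, form stays ngepikopo.
Apply vowel harmony: ngepikopo → ngapukopo.
Vowel deletion: no change.
So the correct form is ngapukopo, option (B).
(A) ngapungukopo is wrong: it uses affirmative instead of negative for polarity.
(C) ngepikopo is wrong: it fails to apply the sound rule(s).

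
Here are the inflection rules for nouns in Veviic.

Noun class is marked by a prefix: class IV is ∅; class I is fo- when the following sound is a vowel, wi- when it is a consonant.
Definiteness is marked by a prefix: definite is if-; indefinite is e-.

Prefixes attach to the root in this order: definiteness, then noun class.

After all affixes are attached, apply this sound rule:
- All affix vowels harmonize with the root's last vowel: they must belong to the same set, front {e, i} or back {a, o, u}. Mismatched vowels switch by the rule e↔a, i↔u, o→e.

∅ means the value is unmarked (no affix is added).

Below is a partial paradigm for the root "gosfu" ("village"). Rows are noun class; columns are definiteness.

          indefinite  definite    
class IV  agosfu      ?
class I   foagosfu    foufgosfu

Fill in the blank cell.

Attach definiteness definite if- → ifgosfu.
noun class = class IV: zero marking, form stays ifgosfu.
Apply vowel harmony: ifgosfu → ufgosfu.

ufgosfu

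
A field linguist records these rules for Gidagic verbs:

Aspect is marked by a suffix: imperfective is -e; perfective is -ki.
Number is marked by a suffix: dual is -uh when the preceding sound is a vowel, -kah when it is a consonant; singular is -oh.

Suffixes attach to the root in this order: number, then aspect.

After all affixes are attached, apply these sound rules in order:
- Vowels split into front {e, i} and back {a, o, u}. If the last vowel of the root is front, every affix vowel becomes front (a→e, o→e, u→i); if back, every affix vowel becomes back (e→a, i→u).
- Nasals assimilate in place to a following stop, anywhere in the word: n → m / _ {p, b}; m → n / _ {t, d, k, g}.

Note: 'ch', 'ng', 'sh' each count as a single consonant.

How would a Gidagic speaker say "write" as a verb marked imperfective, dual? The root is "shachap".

shachapkaha

Attach number dual -kah (after consonant 'p') → shachapkah.
Attach aspect imperfective -e → shachapkahe.
Apply vowel harmony: shachapkahe → shachapkaha.
Nasal assimilation: no change.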